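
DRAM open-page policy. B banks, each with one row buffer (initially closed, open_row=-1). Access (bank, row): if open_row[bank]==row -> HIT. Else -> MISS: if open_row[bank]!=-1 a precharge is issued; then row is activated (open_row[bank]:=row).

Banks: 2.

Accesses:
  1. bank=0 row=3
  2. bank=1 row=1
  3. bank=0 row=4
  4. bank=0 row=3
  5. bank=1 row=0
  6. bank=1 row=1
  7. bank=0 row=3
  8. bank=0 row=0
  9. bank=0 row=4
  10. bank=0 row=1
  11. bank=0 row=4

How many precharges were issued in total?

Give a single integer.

Acc 1: bank0 row3 -> MISS (open row3); precharges=0
Acc 2: bank1 row1 -> MISS (open row1); precharges=0
Acc 3: bank0 row4 -> MISS (open row4); precharges=1
Acc 4: bank0 row3 -> MISS (open row3); precharges=2
Acc 5: bank1 row0 -> MISS (open row0); precharges=3
Acc 6: bank1 row1 -> MISS (open row1); precharges=4
Acc 7: bank0 row3 -> HIT
Acc 8: bank0 row0 -> MISS (open row0); precharges=5
Acc 9: bank0 row4 -> MISS (open row4); precharges=6
Acc 10: bank0 row1 -> MISS (open row1); precharges=7
Acc 11: bank0 row4 -> MISS (open row4); precharges=8

Answer: 8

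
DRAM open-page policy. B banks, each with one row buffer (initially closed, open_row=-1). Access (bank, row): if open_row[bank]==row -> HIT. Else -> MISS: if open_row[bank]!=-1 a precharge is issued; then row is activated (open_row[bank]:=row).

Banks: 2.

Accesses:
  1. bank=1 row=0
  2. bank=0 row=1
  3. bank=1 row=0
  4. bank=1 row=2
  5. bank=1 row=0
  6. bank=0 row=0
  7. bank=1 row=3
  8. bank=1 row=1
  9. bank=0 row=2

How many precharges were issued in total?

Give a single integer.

Answer: 6

Derivation:
Acc 1: bank1 row0 -> MISS (open row0); precharges=0
Acc 2: bank0 row1 -> MISS (open row1); precharges=0
Acc 3: bank1 row0 -> HIT
Acc 4: bank1 row2 -> MISS (open row2); precharges=1
Acc 5: bank1 row0 -> MISS (open row0); precharges=2
Acc 6: bank0 row0 -> MISS (open row0); precharges=3
Acc 7: bank1 row3 -> MISS (open row3); precharges=4
Acc 8: bank1 row1 -> MISS (open row1); precharges=5
Acc 9: bank0 row2 -> MISS (open row2); precharges=6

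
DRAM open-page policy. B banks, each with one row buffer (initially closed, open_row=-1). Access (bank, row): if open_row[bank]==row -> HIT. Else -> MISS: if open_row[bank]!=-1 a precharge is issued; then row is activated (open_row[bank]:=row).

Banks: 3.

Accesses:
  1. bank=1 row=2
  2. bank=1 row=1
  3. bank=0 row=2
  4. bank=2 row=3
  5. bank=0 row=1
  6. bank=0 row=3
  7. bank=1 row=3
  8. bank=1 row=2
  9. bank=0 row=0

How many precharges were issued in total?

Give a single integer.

Acc 1: bank1 row2 -> MISS (open row2); precharges=0
Acc 2: bank1 row1 -> MISS (open row1); precharges=1
Acc 3: bank0 row2 -> MISS (open row2); precharges=1
Acc 4: bank2 row3 -> MISS (open row3); precharges=1
Acc 5: bank0 row1 -> MISS (open row1); precharges=2
Acc 6: bank0 row3 -> MISS (open row3); precharges=3
Acc 7: bank1 row3 -> MISS (open row3); precharges=4
Acc 8: bank1 row2 -> MISS (open row2); precharges=5
Acc 9: bank0 row0 -> MISS (open row0); precharges=6

Answer: 6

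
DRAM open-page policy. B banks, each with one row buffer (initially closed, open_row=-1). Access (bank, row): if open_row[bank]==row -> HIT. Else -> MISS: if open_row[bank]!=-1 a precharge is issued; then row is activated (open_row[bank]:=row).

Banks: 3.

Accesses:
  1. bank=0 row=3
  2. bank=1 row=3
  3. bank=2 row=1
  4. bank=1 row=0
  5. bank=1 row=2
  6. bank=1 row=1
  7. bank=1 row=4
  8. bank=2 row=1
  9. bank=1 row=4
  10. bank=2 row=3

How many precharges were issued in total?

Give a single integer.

Answer: 5

Derivation:
Acc 1: bank0 row3 -> MISS (open row3); precharges=0
Acc 2: bank1 row3 -> MISS (open row3); precharges=0
Acc 3: bank2 row1 -> MISS (open row1); precharges=0
Acc 4: bank1 row0 -> MISS (open row0); precharges=1
Acc 5: bank1 row2 -> MISS (open row2); precharges=2
Acc 6: bank1 row1 -> MISS (open row1); precharges=3
Acc 7: bank1 row4 -> MISS (open row4); precharges=4
Acc 8: bank2 row1 -> HIT
Acc 9: bank1 row4 -> HIT
Acc 10: bank2 row3 -> MISS (open row3); precharges=5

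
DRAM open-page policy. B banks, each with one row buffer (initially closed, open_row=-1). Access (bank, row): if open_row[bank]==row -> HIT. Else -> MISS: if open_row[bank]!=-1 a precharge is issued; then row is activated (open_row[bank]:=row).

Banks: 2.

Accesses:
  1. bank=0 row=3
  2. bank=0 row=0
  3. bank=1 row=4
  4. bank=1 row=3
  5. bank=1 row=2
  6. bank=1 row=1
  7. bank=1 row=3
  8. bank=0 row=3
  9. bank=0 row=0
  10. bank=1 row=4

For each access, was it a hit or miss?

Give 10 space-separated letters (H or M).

Answer: M M M M M M M M M M

Derivation:
Acc 1: bank0 row3 -> MISS (open row3); precharges=0
Acc 2: bank0 row0 -> MISS (open row0); precharges=1
Acc 3: bank1 row4 -> MISS (open row4); precharges=1
Acc 4: bank1 row3 -> MISS (open row3); precharges=2
Acc 5: bank1 row2 -> MISS (open row2); precharges=3
Acc 6: bank1 row1 -> MISS (open row1); precharges=4
Acc 7: bank1 row3 -> MISS (open row3); precharges=5
Acc 8: bank0 row3 -> MISS (open row3); precharges=6
Acc 9: bank0 row0 -> MISS (open row0); precharges=7
Acc 10: bank1 row4 -> MISS (open row4); precharges=8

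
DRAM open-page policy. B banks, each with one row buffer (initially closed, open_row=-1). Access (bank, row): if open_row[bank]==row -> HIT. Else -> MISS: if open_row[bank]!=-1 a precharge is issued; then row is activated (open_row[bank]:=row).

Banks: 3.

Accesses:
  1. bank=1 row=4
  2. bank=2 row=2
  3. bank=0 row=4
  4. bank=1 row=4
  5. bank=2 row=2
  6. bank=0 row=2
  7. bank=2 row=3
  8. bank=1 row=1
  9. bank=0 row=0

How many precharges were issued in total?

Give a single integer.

Acc 1: bank1 row4 -> MISS (open row4); precharges=0
Acc 2: bank2 row2 -> MISS (open row2); precharges=0
Acc 3: bank0 row4 -> MISS (open row4); precharges=0
Acc 4: bank1 row4 -> HIT
Acc 5: bank2 row2 -> HIT
Acc 6: bank0 row2 -> MISS (open row2); precharges=1
Acc 7: bank2 row3 -> MISS (open row3); precharges=2
Acc 8: bank1 row1 -> MISS (open row1); precharges=3
Acc 9: bank0 row0 -> MISS (open row0); precharges=4

Answer: 4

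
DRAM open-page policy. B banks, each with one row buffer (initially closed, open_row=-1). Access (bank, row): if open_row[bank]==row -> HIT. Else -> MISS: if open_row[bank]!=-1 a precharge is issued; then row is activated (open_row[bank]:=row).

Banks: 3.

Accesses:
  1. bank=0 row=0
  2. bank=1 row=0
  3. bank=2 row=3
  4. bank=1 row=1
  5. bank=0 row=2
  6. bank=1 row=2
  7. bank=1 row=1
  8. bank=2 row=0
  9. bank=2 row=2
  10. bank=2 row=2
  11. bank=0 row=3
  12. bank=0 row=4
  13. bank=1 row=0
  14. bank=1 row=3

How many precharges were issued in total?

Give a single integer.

Answer: 10

Derivation:
Acc 1: bank0 row0 -> MISS (open row0); precharges=0
Acc 2: bank1 row0 -> MISS (open row0); precharges=0
Acc 3: bank2 row3 -> MISS (open row3); precharges=0
Acc 4: bank1 row1 -> MISS (open row1); precharges=1
Acc 5: bank0 row2 -> MISS (open row2); precharges=2
Acc 6: bank1 row2 -> MISS (open row2); precharges=3
Acc 7: bank1 row1 -> MISS (open row1); precharges=4
Acc 8: bank2 row0 -> MISS (open row0); precharges=5
Acc 9: bank2 row2 -> MISS (open row2); precharges=6
Acc 10: bank2 row2 -> HIT
Acc 11: bank0 row3 -> MISS (open row3); precharges=7
Acc 12: bank0 row4 -> MISS (open row4); precharges=8
Acc 13: bank1 row0 -> MISS (open row0); precharges=9
Acc 14: bank1 row3 -> MISS (open row3); precharges=10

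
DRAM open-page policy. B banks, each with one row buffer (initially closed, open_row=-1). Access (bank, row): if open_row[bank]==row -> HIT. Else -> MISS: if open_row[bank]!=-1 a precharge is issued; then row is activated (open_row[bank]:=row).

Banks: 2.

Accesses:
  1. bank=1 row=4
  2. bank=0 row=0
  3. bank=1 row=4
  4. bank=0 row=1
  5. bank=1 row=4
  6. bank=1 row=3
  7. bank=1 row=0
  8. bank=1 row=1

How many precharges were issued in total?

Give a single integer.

Answer: 4

Derivation:
Acc 1: bank1 row4 -> MISS (open row4); precharges=0
Acc 2: bank0 row0 -> MISS (open row0); precharges=0
Acc 3: bank1 row4 -> HIT
Acc 4: bank0 row1 -> MISS (open row1); precharges=1
Acc 5: bank1 row4 -> HIT
Acc 6: bank1 row3 -> MISS (open row3); precharges=2
Acc 7: bank1 row0 -> MISS (open row0); precharges=3
Acc 8: bank1 row1 -> MISS (open row1); precharges=4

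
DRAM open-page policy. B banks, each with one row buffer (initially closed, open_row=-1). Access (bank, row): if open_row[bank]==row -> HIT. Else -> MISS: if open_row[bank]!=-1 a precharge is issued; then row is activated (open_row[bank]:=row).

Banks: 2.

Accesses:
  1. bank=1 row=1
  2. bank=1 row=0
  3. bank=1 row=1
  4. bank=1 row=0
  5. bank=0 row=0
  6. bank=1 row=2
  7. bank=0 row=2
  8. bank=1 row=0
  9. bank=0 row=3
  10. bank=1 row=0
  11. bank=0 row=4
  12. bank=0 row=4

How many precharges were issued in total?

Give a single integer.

Answer: 8

Derivation:
Acc 1: bank1 row1 -> MISS (open row1); precharges=0
Acc 2: bank1 row0 -> MISS (open row0); precharges=1
Acc 3: bank1 row1 -> MISS (open row1); precharges=2
Acc 4: bank1 row0 -> MISS (open row0); precharges=3
Acc 5: bank0 row0 -> MISS (open row0); precharges=3
Acc 6: bank1 row2 -> MISS (open row2); precharges=4
Acc 7: bank0 row2 -> MISS (open row2); precharges=5
Acc 8: bank1 row0 -> MISS (open row0); precharges=6
Acc 9: bank0 row3 -> MISS (open row3); precharges=7
Acc 10: bank1 row0 -> HIT
Acc 11: bank0 row4 -> MISS (open row4); precharges=8
Acc 12: bank0 row4 -> HIT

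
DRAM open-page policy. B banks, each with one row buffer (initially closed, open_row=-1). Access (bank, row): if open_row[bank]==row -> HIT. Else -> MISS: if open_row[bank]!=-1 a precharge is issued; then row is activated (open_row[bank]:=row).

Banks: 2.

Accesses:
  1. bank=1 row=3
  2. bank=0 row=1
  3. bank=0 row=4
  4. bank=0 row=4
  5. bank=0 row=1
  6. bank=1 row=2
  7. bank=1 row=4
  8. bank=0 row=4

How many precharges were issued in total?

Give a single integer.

Answer: 5

Derivation:
Acc 1: bank1 row3 -> MISS (open row3); precharges=0
Acc 2: bank0 row1 -> MISS (open row1); precharges=0
Acc 3: bank0 row4 -> MISS (open row4); precharges=1
Acc 4: bank0 row4 -> HIT
Acc 5: bank0 row1 -> MISS (open row1); precharges=2
Acc 6: bank1 row2 -> MISS (open row2); precharges=3
Acc 7: bank1 row4 -> MISS (open row4); precharges=4
Acc 8: bank0 row4 -> MISS (open row4); precharges=5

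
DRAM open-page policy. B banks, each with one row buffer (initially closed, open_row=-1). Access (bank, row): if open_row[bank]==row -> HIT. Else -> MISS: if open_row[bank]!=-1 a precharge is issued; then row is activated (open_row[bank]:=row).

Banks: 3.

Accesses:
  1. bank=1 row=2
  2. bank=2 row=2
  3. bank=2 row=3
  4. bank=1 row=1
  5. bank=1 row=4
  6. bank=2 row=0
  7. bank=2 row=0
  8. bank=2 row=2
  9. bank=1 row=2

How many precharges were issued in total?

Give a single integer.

Acc 1: bank1 row2 -> MISS (open row2); precharges=0
Acc 2: bank2 row2 -> MISS (open row2); precharges=0
Acc 3: bank2 row3 -> MISS (open row3); precharges=1
Acc 4: bank1 row1 -> MISS (open row1); precharges=2
Acc 5: bank1 row4 -> MISS (open row4); precharges=3
Acc 6: bank2 row0 -> MISS (open row0); precharges=4
Acc 7: bank2 row0 -> HIT
Acc 8: bank2 row2 -> MISS (open row2); precharges=5
Acc 9: bank1 row2 -> MISS (open row2); precharges=6

Answer: 6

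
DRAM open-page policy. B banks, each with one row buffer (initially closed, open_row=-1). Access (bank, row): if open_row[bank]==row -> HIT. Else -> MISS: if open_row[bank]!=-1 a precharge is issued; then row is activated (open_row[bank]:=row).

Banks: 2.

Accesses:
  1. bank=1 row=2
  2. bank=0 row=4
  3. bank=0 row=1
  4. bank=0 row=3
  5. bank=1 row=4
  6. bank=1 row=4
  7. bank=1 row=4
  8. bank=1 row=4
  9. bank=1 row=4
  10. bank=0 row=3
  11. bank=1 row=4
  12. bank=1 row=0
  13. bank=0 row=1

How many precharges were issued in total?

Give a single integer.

Acc 1: bank1 row2 -> MISS (open row2); precharges=0
Acc 2: bank0 row4 -> MISS (open row4); precharges=0
Acc 3: bank0 row1 -> MISS (open row1); precharges=1
Acc 4: bank0 row3 -> MISS (open row3); precharges=2
Acc 5: bank1 row4 -> MISS (open row4); precharges=3
Acc 6: bank1 row4 -> HIT
Acc 7: bank1 row4 -> HIT
Acc 8: bank1 row4 -> HIT
Acc 9: bank1 row4 -> HIT
Acc 10: bank0 row3 -> HIT
Acc 11: bank1 row4 -> HIT
Acc 12: bank1 row0 -> MISS (open row0); precharges=4
Acc 13: bank0 row1 -> MISS (open row1); precharges=5

Answer: 5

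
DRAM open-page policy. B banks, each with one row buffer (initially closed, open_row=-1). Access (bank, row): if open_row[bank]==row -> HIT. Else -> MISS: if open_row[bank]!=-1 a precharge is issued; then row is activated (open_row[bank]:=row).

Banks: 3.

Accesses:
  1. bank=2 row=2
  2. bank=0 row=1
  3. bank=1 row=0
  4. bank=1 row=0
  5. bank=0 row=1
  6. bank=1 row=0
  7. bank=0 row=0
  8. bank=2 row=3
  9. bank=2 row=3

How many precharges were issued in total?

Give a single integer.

Acc 1: bank2 row2 -> MISS (open row2); precharges=0
Acc 2: bank0 row1 -> MISS (open row1); precharges=0
Acc 3: bank1 row0 -> MISS (open row0); precharges=0
Acc 4: bank1 row0 -> HIT
Acc 5: bank0 row1 -> HIT
Acc 6: bank1 row0 -> HIT
Acc 7: bank0 row0 -> MISS (open row0); precharges=1
Acc 8: bank2 row3 -> MISS (open row3); precharges=2
Acc 9: bank2 row3 -> HIT

Answer: 2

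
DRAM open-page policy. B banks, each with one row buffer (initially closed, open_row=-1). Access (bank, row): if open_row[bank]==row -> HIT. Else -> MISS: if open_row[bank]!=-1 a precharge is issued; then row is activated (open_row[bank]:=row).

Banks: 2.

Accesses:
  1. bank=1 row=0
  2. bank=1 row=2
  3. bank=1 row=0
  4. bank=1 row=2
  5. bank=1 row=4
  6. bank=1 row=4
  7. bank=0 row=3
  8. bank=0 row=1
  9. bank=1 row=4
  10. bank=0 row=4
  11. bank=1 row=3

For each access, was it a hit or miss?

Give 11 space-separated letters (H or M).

Acc 1: bank1 row0 -> MISS (open row0); precharges=0
Acc 2: bank1 row2 -> MISS (open row2); precharges=1
Acc 3: bank1 row0 -> MISS (open row0); precharges=2
Acc 4: bank1 row2 -> MISS (open row2); precharges=3
Acc 5: bank1 row4 -> MISS (open row4); precharges=4
Acc 6: bank1 row4 -> HIT
Acc 7: bank0 row3 -> MISS (open row3); precharges=4
Acc 8: bank0 row1 -> MISS (open row1); precharges=5
Acc 9: bank1 row4 -> HIT
Acc 10: bank0 row4 -> MISS (open row4); precharges=6
Acc 11: bank1 row3 -> MISS (open row3); precharges=7

Answer: M M M M M H M M H M M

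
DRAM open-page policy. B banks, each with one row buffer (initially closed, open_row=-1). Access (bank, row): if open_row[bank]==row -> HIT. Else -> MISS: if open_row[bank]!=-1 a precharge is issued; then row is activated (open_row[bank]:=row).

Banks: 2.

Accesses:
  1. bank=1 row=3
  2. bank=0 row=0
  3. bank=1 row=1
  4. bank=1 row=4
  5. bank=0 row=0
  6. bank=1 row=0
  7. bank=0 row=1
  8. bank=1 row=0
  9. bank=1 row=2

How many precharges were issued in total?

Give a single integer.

Answer: 5

Derivation:
Acc 1: bank1 row3 -> MISS (open row3); precharges=0
Acc 2: bank0 row0 -> MISS (open row0); precharges=0
Acc 3: bank1 row1 -> MISS (open row1); precharges=1
Acc 4: bank1 row4 -> MISS (open row4); precharges=2
Acc 5: bank0 row0 -> HIT
Acc 6: bank1 row0 -> MISS (open row0); precharges=3
Acc 7: bank0 row1 -> MISS (open row1); precharges=4
Acc 8: bank1 row0 -> HIT
Acc 9: bank1 row2 -> MISS (open row2); precharges=5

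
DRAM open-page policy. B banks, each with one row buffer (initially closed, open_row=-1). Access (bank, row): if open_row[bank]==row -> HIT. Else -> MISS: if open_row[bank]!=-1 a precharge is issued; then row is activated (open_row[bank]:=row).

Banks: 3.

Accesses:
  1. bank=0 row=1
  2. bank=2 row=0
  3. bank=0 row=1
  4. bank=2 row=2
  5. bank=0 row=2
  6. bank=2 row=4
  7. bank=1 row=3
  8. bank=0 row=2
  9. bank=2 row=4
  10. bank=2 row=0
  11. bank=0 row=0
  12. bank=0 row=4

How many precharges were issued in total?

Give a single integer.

Acc 1: bank0 row1 -> MISS (open row1); precharges=0
Acc 2: bank2 row0 -> MISS (open row0); precharges=0
Acc 3: bank0 row1 -> HIT
Acc 4: bank2 row2 -> MISS (open row2); precharges=1
Acc 5: bank0 row2 -> MISS (open row2); precharges=2
Acc 6: bank2 row4 -> MISS (open row4); precharges=3
Acc 7: bank1 row3 -> MISS (open row3); precharges=3
Acc 8: bank0 row2 -> HIT
Acc 9: bank2 row4 -> HIT
Acc 10: bank2 row0 -> MISS (open row0); precharges=4
Acc 11: bank0 row0 -> MISS (open row0); precharges=5
Acc 12: bank0 row4 -> MISS (open row4); precharges=6

Answer: 6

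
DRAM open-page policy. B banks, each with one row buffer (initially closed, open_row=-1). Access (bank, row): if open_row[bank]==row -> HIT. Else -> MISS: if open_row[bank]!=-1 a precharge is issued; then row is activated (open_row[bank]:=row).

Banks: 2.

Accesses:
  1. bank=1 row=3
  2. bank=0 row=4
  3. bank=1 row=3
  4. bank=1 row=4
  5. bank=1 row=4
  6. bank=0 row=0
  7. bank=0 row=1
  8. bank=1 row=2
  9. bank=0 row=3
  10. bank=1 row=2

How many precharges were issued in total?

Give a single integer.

Answer: 5

Derivation:
Acc 1: bank1 row3 -> MISS (open row3); precharges=0
Acc 2: bank0 row4 -> MISS (open row4); precharges=0
Acc 3: bank1 row3 -> HIT
Acc 4: bank1 row4 -> MISS (open row4); precharges=1
Acc 5: bank1 row4 -> HIT
Acc 6: bank0 row0 -> MISS (open row0); precharges=2
Acc 7: bank0 row1 -> MISS (open row1); precharges=3
Acc 8: bank1 row2 -> MISS (open row2); precharges=4
Acc 9: bank0 row3 -> MISS (open row3); precharges=5
Acc 10: bank1 row2 -> HIT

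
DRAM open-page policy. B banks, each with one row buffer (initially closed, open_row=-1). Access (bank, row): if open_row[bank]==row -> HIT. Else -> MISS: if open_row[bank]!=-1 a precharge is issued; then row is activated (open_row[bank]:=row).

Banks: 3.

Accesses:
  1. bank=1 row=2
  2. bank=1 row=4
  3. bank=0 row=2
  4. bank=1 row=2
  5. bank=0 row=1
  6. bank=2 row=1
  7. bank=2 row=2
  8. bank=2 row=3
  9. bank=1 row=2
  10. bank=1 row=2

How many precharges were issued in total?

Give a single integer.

Answer: 5

Derivation:
Acc 1: bank1 row2 -> MISS (open row2); precharges=0
Acc 2: bank1 row4 -> MISS (open row4); precharges=1
Acc 3: bank0 row2 -> MISS (open row2); precharges=1
Acc 4: bank1 row2 -> MISS (open row2); precharges=2
Acc 5: bank0 row1 -> MISS (open row1); precharges=3
Acc 6: bank2 row1 -> MISS (open row1); precharges=3
Acc 7: bank2 row2 -> MISS (open row2); precharges=4
Acc 8: bank2 row3 -> MISS (open row3); precharges=5
Acc 9: bank1 row2 -> HIT
Acc 10: bank1 row2 -> HIT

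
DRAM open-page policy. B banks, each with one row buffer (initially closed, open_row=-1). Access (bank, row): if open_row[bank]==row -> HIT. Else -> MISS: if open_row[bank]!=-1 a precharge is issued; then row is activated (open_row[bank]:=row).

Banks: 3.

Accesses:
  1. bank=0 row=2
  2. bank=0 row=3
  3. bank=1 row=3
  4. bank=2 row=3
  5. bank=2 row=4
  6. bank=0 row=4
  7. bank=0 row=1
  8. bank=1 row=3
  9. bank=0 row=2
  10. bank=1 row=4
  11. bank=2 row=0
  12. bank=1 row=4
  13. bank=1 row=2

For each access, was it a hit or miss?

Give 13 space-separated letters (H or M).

Acc 1: bank0 row2 -> MISS (open row2); precharges=0
Acc 2: bank0 row3 -> MISS (open row3); precharges=1
Acc 3: bank1 row3 -> MISS (open row3); precharges=1
Acc 4: bank2 row3 -> MISS (open row3); precharges=1
Acc 5: bank2 row4 -> MISS (open row4); precharges=2
Acc 6: bank0 row4 -> MISS (open row4); precharges=3
Acc 7: bank0 row1 -> MISS (open row1); precharges=4
Acc 8: bank1 row3 -> HIT
Acc 9: bank0 row2 -> MISS (open row2); precharges=5
Acc 10: bank1 row4 -> MISS (open row4); precharges=6
Acc 11: bank2 row0 -> MISS (open row0); precharges=7
Acc 12: bank1 row4 -> HIT
Acc 13: bank1 row2 -> MISS (open row2); precharges=8

Answer: M M M M M M M H M M M H M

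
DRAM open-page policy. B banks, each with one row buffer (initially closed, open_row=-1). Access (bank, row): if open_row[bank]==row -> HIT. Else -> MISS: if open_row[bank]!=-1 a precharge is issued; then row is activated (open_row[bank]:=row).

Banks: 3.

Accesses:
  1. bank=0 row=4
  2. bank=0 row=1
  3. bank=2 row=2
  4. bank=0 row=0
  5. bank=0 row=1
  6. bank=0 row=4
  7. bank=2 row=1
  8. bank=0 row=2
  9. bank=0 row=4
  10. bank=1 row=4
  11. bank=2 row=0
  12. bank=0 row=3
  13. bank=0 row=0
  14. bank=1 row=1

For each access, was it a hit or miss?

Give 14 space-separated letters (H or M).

Answer: M M M M M M M M M M M M M M

Derivation:
Acc 1: bank0 row4 -> MISS (open row4); precharges=0
Acc 2: bank0 row1 -> MISS (open row1); precharges=1
Acc 3: bank2 row2 -> MISS (open row2); precharges=1
Acc 4: bank0 row0 -> MISS (open row0); precharges=2
Acc 5: bank0 row1 -> MISS (open row1); precharges=3
Acc 6: bank0 row4 -> MISS (open row4); precharges=4
Acc 7: bank2 row1 -> MISS (open row1); precharges=5
Acc 8: bank0 row2 -> MISS (open row2); precharges=6
Acc 9: bank0 row4 -> MISS (open row4); precharges=7
Acc 10: bank1 row4 -> MISS (open row4); precharges=7
Acc 11: bank2 row0 -> MISS (open row0); precharges=8
Acc 12: bank0 row3 -> MISS (open row3); precharges=9
Acc 13: bank0 row0 -> MISS (open row0); precharges=10
Acc 14: bank1 row1 -> MISS (open row1); precharges=11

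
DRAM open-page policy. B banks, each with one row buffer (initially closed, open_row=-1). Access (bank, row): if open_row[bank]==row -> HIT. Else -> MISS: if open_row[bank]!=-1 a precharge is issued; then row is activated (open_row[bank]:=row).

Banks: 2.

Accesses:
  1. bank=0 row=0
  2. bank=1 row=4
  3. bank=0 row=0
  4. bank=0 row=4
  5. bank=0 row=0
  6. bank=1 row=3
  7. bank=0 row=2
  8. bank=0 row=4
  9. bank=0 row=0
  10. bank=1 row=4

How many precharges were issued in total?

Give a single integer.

Acc 1: bank0 row0 -> MISS (open row0); precharges=0
Acc 2: bank1 row4 -> MISS (open row4); precharges=0
Acc 3: bank0 row0 -> HIT
Acc 4: bank0 row4 -> MISS (open row4); precharges=1
Acc 5: bank0 row0 -> MISS (open row0); precharges=2
Acc 6: bank1 row3 -> MISS (open row3); precharges=3
Acc 7: bank0 row2 -> MISS (open row2); precharges=4
Acc 8: bank0 row4 -> MISS (open row4); precharges=5
Acc 9: bank0 row0 -> MISS (open row0); precharges=6
Acc 10: bank1 row4 -> MISS (open row4); precharges=7

Answer: 7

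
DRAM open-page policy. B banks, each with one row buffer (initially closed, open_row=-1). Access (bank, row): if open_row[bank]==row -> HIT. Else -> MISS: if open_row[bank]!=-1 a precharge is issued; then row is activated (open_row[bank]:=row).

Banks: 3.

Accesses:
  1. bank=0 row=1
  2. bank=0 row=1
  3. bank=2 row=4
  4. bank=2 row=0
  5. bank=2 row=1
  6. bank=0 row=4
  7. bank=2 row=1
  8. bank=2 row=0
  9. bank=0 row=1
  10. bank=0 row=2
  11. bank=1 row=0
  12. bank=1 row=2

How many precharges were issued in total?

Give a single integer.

Answer: 7

Derivation:
Acc 1: bank0 row1 -> MISS (open row1); precharges=0
Acc 2: bank0 row1 -> HIT
Acc 3: bank2 row4 -> MISS (open row4); precharges=0
Acc 4: bank2 row0 -> MISS (open row0); precharges=1
Acc 5: bank2 row1 -> MISS (open row1); precharges=2
Acc 6: bank0 row4 -> MISS (open row4); precharges=3
Acc 7: bank2 row1 -> HIT
Acc 8: bank2 row0 -> MISS (open row0); precharges=4
Acc 9: bank0 row1 -> MISS (open row1); precharges=5
Acc 10: bank0 row2 -> MISS (open row2); precharges=6
Acc 11: bank1 row0 -> MISS (open row0); precharges=6
Acc 12: bank1 row2 -> MISS (open row2); precharges=7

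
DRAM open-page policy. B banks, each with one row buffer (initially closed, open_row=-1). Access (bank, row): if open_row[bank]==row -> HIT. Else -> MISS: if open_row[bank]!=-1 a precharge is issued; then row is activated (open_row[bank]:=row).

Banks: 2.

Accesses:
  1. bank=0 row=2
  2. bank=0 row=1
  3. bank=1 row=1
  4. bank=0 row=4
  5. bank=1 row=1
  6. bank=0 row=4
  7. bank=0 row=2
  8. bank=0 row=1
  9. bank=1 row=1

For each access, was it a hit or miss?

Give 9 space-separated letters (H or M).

Answer: M M M M H H M M H

Derivation:
Acc 1: bank0 row2 -> MISS (open row2); precharges=0
Acc 2: bank0 row1 -> MISS (open row1); precharges=1
Acc 3: bank1 row1 -> MISS (open row1); precharges=1
Acc 4: bank0 row4 -> MISS (open row4); precharges=2
Acc 5: bank1 row1 -> HIT
Acc 6: bank0 row4 -> HIT
Acc 7: bank0 row2 -> MISS (open row2); precharges=3
Acc 8: bank0 row1 -> MISS (open row1); precharges=4
Acc 9: bank1 row1 -> HIT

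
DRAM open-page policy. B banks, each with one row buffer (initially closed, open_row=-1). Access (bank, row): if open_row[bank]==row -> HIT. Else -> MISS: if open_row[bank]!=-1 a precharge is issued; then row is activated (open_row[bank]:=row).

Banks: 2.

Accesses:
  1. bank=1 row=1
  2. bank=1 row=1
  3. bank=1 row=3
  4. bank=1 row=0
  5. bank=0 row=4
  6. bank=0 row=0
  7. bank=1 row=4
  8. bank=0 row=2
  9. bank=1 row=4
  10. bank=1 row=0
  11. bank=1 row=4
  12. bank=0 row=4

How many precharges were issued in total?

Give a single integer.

Acc 1: bank1 row1 -> MISS (open row1); precharges=0
Acc 2: bank1 row1 -> HIT
Acc 3: bank1 row3 -> MISS (open row3); precharges=1
Acc 4: bank1 row0 -> MISS (open row0); precharges=2
Acc 5: bank0 row4 -> MISS (open row4); precharges=2
Acc 6: bank0 row0 -> MISS (open row0); precharges=3
Acc 7: bank1 row4 -> MISS (open row4); precharges=4
Acc 8: bank0 row2 -> MISS (open row2); precharges=5
Acc 9: bank1 row4 -> HIT
Acc 10: bank1 row0 -> MISS (open row0); precharges=6
Acc 11: bank1 row4 -> MISS (open row4); precharges=7
Acc 12: bank0 row4 -> MISS (open row4); precharges=8

Answer: 8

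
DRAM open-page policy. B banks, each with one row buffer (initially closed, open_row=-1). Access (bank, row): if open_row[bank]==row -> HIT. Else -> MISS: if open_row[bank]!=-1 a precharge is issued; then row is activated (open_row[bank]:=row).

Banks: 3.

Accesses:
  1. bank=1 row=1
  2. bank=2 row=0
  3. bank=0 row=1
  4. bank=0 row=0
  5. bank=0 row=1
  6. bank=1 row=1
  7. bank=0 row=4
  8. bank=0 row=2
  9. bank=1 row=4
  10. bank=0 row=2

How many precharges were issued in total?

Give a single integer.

Acc 1: bank1 row1 -> MISS (open row1); precharges=0
Acc 2: bank2 row0 -> MISS (open row0); precharges=0
Acc 3: bank0 row1 -> MISS (open row1); precharges=0
Acc 4: bank0 row0 -> MISS (open row0); precharges=1
Acc 5: bank0 row1 -> MISS (open row1); precharges=2
Acc 6: bank1 row1 -> HIT
Acc 7: bank0 row4 -> MISS (open row4); precharges=3
Acc 8: bank0 row2 -> MISS (open row2); precharges=4
Acc 9: bank1 row4 -> MISS (open row4); precharges=5
Acc 10: bank0 row2 -> HIT

Answer: 5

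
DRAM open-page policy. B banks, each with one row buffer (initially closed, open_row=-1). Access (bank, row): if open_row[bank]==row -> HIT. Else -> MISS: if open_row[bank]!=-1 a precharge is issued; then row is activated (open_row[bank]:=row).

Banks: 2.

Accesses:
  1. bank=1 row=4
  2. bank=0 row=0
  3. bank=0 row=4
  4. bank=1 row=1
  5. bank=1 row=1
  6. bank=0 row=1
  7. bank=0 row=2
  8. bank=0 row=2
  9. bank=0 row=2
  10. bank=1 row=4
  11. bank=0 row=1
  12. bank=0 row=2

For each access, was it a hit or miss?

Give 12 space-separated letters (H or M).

Answer: M M M M H M M H H M M M

Derivation:
Acc 1: bank1 row4 -> MISS (open row4); precharges=0
Acc 2: bank0 row0 -> MISS (open row0); precharges=0
Acc 3: bank0 row4 -> MISS (open row4); precharges=1
Acc 4: bank1 row1 -> MISS (open row1); precharges=2
Acc 5: bank1 row1 -> HIT
Acc 6: bank0 row1 -> MISS (open row1); precharges=3
Acc 7: bank0 row2 -> MISS (open row2); precharges=4
Acc 8: bank0 row2 -> HIT
Acc 9: bank0 row2 -> HIT
Acc 10: bank1 row4 -> MISS (open row4); precharges=5
Acc 11: bank0 row1 -> MISS (open row1); precharges=6
Acc 12: bank0 row2 -> MISS (open row2); precharges=7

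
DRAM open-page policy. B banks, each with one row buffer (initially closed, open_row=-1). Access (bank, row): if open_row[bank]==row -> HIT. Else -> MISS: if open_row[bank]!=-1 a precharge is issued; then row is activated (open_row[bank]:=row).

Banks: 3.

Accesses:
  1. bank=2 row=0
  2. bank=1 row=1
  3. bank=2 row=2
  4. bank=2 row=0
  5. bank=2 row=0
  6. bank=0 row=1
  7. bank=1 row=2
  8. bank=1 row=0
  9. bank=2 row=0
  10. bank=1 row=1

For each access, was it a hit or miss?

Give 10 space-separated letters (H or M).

Answer: M M M M H M M M H M

Derivation:
Acc 1: bank2 row0 -> MISS (open row0); precharges=0
Acc 2: bank1 row1 -> MISS (open row1); precharges=0
Acc 3: bank2 row2 -> MISS (open row2); precharges=1
Acc 4: bank2 row0 -> MISS (open row0); precharges=2
Acc 5: bank2 row0 -> HIT
Acc 6: bank0 row1 -> MISS (open row1); precharges=2
Acc 7: bank1 row2 -> MISS (open row2); precharges=3
Acc 8: bank1 row0 -> MISS (open row0); precharges=4
Acc 9: bank2 row0 -> HIT
Acc 10: bank1 row1 -> MISS (open row1); precharges=5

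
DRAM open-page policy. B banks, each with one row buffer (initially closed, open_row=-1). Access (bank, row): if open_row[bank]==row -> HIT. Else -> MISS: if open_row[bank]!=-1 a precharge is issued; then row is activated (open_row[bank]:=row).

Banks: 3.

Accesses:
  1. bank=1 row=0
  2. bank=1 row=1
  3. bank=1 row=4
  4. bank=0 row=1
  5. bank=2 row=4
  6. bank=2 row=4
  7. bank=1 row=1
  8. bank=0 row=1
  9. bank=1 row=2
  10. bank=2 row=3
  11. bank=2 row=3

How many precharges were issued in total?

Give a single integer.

Answer: 5

Derivation:
Acc 1: bank1 row0 -> MISS (open row0); precharges=0
Acc 2: bank1 row1 -> MISS (open row1); precharges=1
Acc 3: bank1 row4 -> MISS (open row4); precharges=2
Acc 4: bank0 row1 -> MISS (open row1); precharges=2
Acc 5: bank2 row4 -> MISS (open row4); precharges=2
Acc 6: bank2 row4 -> HIT
Acc 7: bank1 row1 -> MISS (open row1); precharges=3
Acc 8: bank0 row1 -> HIT
Acc 9: bank1 row2 -> MISS (open row2); precharges=4
Acc 10: bank2 row3 -> MISS (open row3); precharges=5
Acc 11: bank2 row3 -> HIT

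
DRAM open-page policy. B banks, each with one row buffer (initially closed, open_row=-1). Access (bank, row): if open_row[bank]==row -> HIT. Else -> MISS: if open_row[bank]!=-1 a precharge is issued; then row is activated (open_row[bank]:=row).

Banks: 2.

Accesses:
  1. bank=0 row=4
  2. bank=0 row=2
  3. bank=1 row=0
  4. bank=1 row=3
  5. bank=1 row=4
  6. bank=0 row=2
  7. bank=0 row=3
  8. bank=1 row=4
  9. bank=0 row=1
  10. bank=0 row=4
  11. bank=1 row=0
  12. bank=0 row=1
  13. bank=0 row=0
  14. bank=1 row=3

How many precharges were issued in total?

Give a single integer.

Answer: 10

Derivation:
Acc 1: bank0 row4 -> MISS (open row4); precharges=0
Acc 2: bank0 row2 -> MISS (open row2); precharges=1
Acc 3: bank1 row0 -> MISS (open row0); precharges=1
Acc 4: bank1 row3 -> MISS (open row3); precharges=2
Acc 5: bank1 row4 -> MISS (open row4); precharges=3
Acc 6: bank0 row2 -> HIT
Acc 7: bank0 row3 -> MISS (open row3); precharges=4
Acc 8: bank1 row4 -> HIT
Acc 9: bank0 row1 -> MISS (open row1); precharges=5
Acc 10: bank0 row4 -> MISS (open row4); precharges=6
Acc 11: bank1 row0 -> MISS (open row0); precharges=7
Acc 12: bank0 row1 -> MISS (open row1); precharges=8
Acc 13: bank0 row0 -> MISS (open row0); precharges=9
Acc 14: bank1 row3 -> MISS (open row3); precharges=10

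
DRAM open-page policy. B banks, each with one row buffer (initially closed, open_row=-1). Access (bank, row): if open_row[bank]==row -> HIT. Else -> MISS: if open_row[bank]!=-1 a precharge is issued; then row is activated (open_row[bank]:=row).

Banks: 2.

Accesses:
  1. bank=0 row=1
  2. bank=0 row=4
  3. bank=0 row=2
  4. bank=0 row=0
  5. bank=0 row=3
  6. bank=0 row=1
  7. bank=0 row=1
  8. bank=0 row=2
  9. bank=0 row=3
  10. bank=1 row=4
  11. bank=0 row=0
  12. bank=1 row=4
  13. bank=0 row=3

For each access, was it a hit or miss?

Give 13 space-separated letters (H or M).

Acc 1: bank0 row1 -> MISS (open row1); precharges=0
Acc 2: bank0 row4 -> MISS (open row4); precharges=1
Acc 3: bank0 row2 -> MISS (open row2); precharges=2
Acc 4: bank0 row0 -> MISS (open row0); precharges=3
Acc 5: bank0 row3 -> MISS (open row3); precharges=4
Acc 6: bank0 row1 -> MISS (open row1); precharges=5
Acc 7: bank0 row1 -> HIT
Acc 8: bank0 row2 -> MISS (open row2); precharges=6
Acc 9: bank0 row3 -> MISS (open row3); precharges=7
Acc 10: bank1 row4 -> MISS (open row4); precharges=7
Acc 11: bank0 row0 -> MISS (open row0); precharges=8
Acc 12: bank1 row4 -> HIT
Acc 13: bank0 row3 -> MISS (open row3); precharges=9

Answer: M M M M M M H M M M M H M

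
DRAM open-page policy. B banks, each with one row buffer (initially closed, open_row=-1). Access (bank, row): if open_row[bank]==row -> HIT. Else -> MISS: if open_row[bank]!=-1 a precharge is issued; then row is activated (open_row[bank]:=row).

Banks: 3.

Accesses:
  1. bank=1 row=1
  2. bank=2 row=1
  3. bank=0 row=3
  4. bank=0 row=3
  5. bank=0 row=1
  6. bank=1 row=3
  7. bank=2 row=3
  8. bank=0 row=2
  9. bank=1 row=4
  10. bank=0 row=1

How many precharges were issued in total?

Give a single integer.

Acc 1: bank1 row1 -> MISS (open row1); precharges=0
Acc 2: bank2 row1 -> MISS (open row1); precharges=0
Acc 3: bank0 row3 -> MISS (open row3); precharges=0
Acc 4: bank0 row3 -> HIT
Acc 5: bank0 row1 -> MISS (open row1); precharges=1
Acc 6: bank1 row3 -> MISS (open row3); precharges=2
Acc 7: bank2 row3 -> MISS (open row3); precharges=3
Acc 8: bank0 row2 -> MISS (open row2); precharges=4
Acc 9: bank1 row4 -> MISS (open row4); precharges=5
Acc 10: bank0 row1 -> MISS (open row1); precharges=6

Answer: 6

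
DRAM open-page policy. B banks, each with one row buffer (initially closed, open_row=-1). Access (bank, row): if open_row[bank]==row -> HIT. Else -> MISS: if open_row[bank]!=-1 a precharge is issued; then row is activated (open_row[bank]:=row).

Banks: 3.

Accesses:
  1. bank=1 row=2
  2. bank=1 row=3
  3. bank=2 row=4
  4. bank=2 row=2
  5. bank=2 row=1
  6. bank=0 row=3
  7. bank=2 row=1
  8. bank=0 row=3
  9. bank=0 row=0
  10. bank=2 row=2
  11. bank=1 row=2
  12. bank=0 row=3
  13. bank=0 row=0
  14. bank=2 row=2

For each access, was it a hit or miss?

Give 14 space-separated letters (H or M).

Answer: M M M M M M H H M M M M M H

Derivation:
Acc 1: bank1 row2 -> MISS (open row2); precharges=0
Acc 2: bank1 row3 -> MISS (open row3); precharges=1
Acc 3: bank2 row4 -> MISS (open row4); precharges=1
Acc 4: bank2 row2 -> MISS (open row2); precharges=2
Acc 5: bank2 row1 -> MISS (open row1); precharges=3
Acc 6: bank0 row3 -> MISS (open row3); precharges=3
Acc 7: bank2 row1 -> HIT
Acc 8: bank0 row3 -> HIT
Acc 9: bank0 row0 -> MISS (open row0); precharges=4
Acc 10: bank2 row2 -> MISS (open row2); precharges=5
Acc 11: bank1 row2 -> MISS (open row2); precharges=6
Acc 12: bank0 row3 -> MISS (open row3); precharges=7
Acc 13: bank0 row0 -> MISS (open row0); precharges=8
Acc 14: bank2 row2 -> HIT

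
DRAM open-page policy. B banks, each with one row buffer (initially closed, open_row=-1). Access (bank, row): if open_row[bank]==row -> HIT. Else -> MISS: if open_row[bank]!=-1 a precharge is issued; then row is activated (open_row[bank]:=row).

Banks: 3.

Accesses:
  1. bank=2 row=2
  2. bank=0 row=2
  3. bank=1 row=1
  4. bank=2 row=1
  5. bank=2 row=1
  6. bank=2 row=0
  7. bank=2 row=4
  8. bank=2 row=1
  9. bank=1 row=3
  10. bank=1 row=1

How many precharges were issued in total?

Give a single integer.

Answer: 6

Derivation:
Acc 1: bank2 row2 -> MISS (open row2); precharges=0
Acc 2: bank0 row2 -> MISS (open row2); precharges=0
Acc 3: bank1 row1 -> MISS (open row1); precharges=0
Acc 4: bank2 row1 -> MISS (open row1); precharges=1
Acc 5: bank2 row1 -> HIT
Acc 6: bank2 row0 -> MISS (open row0); precharges=2
Acc 7: bank2 row4 -> MISS (open row4); precharges=3
Acc 8: bank2 row1 -> MISS (open row1); precharges=4
Acc 9: bank1 row3 -> MISS (open row3); precharges=5
Acc 10: bank1 row1 -> MISS (open row1); precharges=6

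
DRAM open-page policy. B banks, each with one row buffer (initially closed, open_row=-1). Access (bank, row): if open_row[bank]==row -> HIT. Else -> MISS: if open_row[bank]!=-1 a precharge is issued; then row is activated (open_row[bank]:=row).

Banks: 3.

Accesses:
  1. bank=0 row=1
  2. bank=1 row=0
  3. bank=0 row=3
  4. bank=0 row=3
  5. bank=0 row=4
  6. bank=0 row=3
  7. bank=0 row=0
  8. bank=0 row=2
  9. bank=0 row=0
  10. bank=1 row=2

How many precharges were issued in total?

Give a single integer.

Acc 1: bank0 row1 -> MISS (open row1); precharges=0
Acc 2: bank1 row0 -> MISS (open row0); precharges=0
Acc 3: bank0 row3 -> MISS (open row3); precharges=1
Acc 4: bank0 row3 -> HIT
Acc 5: bank0 row4 -> MISS (open row4); precharges=2
Acc 6: bank0 row3 -> MISS (open row3); precharges=3
Acc 7: bank0 row0 -> MISS (open row0); precharges=4
Acc 8: bank0 row2 -> MISS (open row2); precharges=5
Acc 9: bank0 row0 -> MISS (open row0); precharges=6
Acc 10: bank1 row2 -> MISS (open row2); precharges=7

Answer: 7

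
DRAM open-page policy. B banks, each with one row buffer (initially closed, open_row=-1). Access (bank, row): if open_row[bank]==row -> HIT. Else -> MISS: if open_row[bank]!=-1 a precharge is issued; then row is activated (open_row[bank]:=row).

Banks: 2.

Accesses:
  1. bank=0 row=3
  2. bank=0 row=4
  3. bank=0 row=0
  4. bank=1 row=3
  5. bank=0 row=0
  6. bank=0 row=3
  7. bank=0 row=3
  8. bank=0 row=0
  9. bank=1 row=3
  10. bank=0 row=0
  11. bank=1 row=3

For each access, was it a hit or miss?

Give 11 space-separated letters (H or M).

Acc 1: bank0 row3 -> MISS (open row3); precharges=0
Acc 2: bank0 row4 -> MISS (open row4); precharges=1
Acc 3: bank0 row0 -> MISS (open row0); precharges=2
Acc 4: bank1 row3 -> MISS (open row3); precharges=2
Acc 5: bank0 row0 -> HIT
Acc 6: bank0 row3 -> MISS (open row3); precharges=3
Acc 7: bank0 row3 -> HIT
Acc 8: bank0 row0 -> MISS (open row0); precharges=4
Acc 9: bank1 row3 -> HIT
Acc 10: bank0 row0 -> HIT
Acc 11: bank1 row3 -> HIT

Answer: M M M M H M H M H H H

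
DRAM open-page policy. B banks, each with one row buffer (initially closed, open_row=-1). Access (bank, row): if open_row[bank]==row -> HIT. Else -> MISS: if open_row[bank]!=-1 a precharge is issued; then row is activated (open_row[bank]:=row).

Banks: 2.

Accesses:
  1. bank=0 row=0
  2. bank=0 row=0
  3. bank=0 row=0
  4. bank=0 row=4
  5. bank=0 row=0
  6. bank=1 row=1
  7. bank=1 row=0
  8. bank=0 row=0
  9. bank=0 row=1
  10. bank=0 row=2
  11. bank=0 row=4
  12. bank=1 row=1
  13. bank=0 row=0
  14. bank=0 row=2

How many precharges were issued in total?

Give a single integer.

Answer: 9

Derivation:
Acc 1: bank0 row0 -> MISS (open row0); precharges=0
Acc 2: bank0 row0 -> HIT
Acc 3: bank0 row0 -> HIT
Acc 4: bank0 row4 -> MISS (open row4); precharges=1
Acc 5: bank0 row0 -> MISS (open row0); precharges=2
Acc 6: bank1 row1 -> MISS (open row1); precharges=2
Acc 7: bank1 row0 -> MISS (open row0); precharges=3
Acc 8: bank0 row0 -> HIT
Acc 9: bank0 row1 -> MISS (open row1); precharges=4
Acc 10: bank0 row2 -> MISS (open row2); precharges=5
Acc 11: bank0 row4 -> MISS (open row4); precharges=6
Acc 12: bank1 row1 -> MISS (open row1); precharges=7
Acc 13: bank0 row0 -> MISS (open row0); precharges=8
Acc 14: bank0 row2 -> MISS (open row2); precharges=9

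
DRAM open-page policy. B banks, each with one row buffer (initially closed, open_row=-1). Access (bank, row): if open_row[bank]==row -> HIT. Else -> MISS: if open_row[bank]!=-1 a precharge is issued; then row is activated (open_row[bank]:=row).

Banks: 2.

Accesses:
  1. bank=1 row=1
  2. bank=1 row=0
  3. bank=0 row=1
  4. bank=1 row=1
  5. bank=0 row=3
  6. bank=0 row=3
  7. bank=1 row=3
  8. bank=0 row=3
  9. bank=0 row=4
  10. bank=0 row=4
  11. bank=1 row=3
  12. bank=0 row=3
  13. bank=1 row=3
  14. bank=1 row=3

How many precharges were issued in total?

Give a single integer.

Answer: 6

Derivation:
Acc 1: bank1 row1 -> MISS (open row1); precharges=0
Acc 2: bank1 row0 -> MISS (open row0); precharges=1
Acc 3: bank0 row1 -> MISS (open row1); precharges=1
Acc 4: bank1 row1 -> MISS (open row1); precharges=2
Acc 5: bank0 row3 -> MISS (open row3); precharges=3
Acc 6: bank0 row3 -> HIT
Acc 7: bank1 row3 -> MISS (open row3); precharges=4
Acc 8: bank0 row3 -> HIT
Acc 9: bank0 row4 -> MISS (open row4); precharges=5
Acc 10: bank0 row4 -> HIT
Acc 11: bank1 row3 -> HIT
Acc 12: bank0 row3 -> MISS (open row3); precharges=6
Acc 13: bank1 row3 -> HIT
Acc 14: bank1 row3 -> HIT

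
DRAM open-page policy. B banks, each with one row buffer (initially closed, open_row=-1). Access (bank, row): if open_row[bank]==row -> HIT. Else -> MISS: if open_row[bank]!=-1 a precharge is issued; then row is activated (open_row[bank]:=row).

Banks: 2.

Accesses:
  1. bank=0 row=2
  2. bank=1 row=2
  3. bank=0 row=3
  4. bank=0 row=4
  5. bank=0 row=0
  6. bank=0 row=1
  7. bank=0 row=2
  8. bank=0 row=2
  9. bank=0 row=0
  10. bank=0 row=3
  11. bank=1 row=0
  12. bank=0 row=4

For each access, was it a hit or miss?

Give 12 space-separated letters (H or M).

Acc 1: bank0 row2 -> MISS (open row2); precharges=0
Acc 2: bank1 row2 -> MISS (open row2); precharges=0
Acc 3: bank0 row3 -> MISS (open row3); precharges=1
Acc 4: bank0 row4 -> MISS (open row4); precharges=2
Acc 5: bank0 row0 -> MISS (open row0); precharges=3
Acc 6: bank0 row1 -> MISS (open row1); precharges=4
Acc 7: bank0 row2 -> MISS (open row2); precharges=5
Acc 8: bank0 row2 -> HIT
Acc 9: bank0 row0 -> MISS (open row0); precharges=6
Acc 10: bank0 row3 -> MISS (open row3); precharges=7
Acc 11: bank1 row0 -> MISS (open row0); precharges=8
Acc 12: bank0 row4 -> MISS (open row4); precharges=9

Answer: M M M M M M M H M M M M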